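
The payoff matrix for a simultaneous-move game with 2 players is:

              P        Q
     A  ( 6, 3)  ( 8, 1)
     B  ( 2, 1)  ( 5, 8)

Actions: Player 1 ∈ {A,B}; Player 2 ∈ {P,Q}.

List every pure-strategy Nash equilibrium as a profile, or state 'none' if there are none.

NE set: (A,P)

(A,P): NE
(A,Q): not NE [P2→P gives 3>1]
(B,P): not NE [P1→A gives 6>2; P2→Q gives 8>1]
(B,Q): not NE [P1→A gives 8>5]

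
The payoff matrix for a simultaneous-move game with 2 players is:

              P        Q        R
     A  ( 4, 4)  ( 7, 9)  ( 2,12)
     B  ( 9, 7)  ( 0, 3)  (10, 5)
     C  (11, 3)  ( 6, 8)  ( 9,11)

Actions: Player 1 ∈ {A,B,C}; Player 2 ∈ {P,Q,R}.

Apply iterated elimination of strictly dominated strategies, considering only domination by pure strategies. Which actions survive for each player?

Remaining: P1:{B,C} P2:{P,R}

P2 drop Q (R beats it: A:12>9 B:5>3 C:11>8)
P1 drop A (B beats it: P:9>4 R:10>2)
P1→{B,C} P2→{P,R}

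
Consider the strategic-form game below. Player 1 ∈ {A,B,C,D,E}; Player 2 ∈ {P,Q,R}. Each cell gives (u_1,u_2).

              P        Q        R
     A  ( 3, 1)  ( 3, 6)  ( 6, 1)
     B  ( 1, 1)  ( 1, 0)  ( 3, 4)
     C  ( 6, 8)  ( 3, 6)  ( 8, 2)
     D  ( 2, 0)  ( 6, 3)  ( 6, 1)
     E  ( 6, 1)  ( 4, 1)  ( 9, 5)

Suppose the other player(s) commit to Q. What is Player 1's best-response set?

P1 best: {D}

u_1(A vs Q) = 3
u_1(B vs Q) = 1
u_1(C vs Q) = 3
u_1(D vs Q) = 6
u_1(E vs Q) = 4
max payoff 6 at {D}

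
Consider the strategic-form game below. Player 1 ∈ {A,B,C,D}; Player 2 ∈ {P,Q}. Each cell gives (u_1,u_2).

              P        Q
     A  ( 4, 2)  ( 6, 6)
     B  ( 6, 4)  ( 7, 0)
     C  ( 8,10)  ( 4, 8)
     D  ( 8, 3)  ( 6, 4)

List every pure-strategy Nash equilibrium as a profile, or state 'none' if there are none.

(A,P): not NE [P1→D gives 8>4; P2→Q gives 6>2]
(A,Q): not NE [P1→B gives 7>6]
(B,P): not NE [P1→D gives 8>6]
(B,Q): not NE [P2→P gives 4>0]
(C,P): NE
(C,Q): not NE [P1→B gives 7>4; P2→P gives 10>8]
(D,P): not NE [P2→Q gives 4>3]
(D,Q): not NE [P1→B gives 7>6]

PSNE = {(C,P)}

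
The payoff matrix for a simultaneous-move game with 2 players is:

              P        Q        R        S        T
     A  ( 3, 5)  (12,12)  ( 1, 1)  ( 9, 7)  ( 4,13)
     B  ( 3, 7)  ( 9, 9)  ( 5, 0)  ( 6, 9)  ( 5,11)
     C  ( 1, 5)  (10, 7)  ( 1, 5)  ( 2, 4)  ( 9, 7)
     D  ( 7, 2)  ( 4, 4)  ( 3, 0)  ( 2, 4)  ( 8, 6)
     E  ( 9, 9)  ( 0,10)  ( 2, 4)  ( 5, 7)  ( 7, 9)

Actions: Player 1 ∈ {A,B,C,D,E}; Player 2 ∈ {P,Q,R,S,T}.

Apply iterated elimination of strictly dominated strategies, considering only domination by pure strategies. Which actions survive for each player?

Remaining: P1:{A,C} P2:{Q,T}

P2 drop P (Q beats it: A:12>5 B:9>7 C:7>5 D:4>2 E:10>9)
P2 drop R (Q beats it: A:12>1 B:9>0 C:7>5 D:4>0 E:10>4)
P2 drop S (T beats it: A:13>7 B:11>9 C:7>4 D:6>4 E:9>7)
P1 drop B (C beats it: Q:10>9 T:9>5)
P1 drop D (C beats it: Q:10>4 T:9>8)
P1 drop E (C beats it: Q:10>0 T:9>7)
P1→{A,C} P2→{Q,T}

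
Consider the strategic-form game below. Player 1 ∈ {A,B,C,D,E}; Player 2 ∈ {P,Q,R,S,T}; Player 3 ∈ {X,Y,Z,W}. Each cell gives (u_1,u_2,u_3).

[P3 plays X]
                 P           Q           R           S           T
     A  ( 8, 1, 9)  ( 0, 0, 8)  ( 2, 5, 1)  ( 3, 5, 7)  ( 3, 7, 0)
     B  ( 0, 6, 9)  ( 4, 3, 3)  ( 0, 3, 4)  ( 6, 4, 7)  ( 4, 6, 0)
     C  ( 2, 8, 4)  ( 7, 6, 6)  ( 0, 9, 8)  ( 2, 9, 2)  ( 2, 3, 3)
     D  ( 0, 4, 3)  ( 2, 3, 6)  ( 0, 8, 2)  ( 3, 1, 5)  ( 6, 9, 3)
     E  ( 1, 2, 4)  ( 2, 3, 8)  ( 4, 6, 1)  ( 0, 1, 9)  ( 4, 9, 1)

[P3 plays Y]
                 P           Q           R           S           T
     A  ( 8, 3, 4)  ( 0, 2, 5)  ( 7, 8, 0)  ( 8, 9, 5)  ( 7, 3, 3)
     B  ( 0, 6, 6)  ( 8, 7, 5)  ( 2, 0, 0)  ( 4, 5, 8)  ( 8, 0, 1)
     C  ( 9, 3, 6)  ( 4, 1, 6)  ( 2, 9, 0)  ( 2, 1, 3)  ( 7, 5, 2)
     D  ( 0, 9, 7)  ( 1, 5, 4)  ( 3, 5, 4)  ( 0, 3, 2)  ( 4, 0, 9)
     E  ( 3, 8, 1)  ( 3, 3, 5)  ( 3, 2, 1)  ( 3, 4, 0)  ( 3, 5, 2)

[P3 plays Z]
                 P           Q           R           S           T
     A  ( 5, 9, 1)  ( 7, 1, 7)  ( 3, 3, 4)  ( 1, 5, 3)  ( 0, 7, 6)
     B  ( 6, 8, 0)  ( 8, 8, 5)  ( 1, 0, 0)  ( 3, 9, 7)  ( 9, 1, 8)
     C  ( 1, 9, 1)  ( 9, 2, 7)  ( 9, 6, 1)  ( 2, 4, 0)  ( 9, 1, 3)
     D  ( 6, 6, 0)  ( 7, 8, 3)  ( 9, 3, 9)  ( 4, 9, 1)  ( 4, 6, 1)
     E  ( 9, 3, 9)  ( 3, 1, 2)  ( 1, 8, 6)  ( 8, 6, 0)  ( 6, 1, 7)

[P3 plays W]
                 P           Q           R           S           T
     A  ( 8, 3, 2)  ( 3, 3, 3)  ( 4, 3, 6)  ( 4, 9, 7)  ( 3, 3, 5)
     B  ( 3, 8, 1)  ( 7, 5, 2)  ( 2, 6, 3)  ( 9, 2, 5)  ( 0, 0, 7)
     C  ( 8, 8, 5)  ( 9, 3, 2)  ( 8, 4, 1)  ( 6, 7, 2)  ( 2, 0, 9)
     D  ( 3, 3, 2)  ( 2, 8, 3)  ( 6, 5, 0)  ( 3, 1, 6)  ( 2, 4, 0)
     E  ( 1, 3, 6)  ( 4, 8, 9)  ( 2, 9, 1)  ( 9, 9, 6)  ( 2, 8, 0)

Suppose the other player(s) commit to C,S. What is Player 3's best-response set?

u_3(X vs C,S) = 2
u_3(Y vs C,S) = 3
u_3(Z vs C,S) = 0
u_3(W vs C,S) = 2
max payoff 3 at {Y}

argmax u_3 = {Y}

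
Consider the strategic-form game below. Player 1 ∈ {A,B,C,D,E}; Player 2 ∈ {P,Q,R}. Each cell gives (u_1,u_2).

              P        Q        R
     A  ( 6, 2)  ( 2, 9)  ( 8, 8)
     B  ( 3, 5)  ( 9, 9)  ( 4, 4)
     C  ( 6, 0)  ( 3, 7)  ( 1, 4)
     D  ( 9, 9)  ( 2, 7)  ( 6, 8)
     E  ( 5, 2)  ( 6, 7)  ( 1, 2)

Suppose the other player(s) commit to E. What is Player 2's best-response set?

u_2(P vs E) = 2
u_2(Q vs E) = 7
u_2(R vs E) = 2
max payoff 7 at {Q}

argmax u_2 = {Q}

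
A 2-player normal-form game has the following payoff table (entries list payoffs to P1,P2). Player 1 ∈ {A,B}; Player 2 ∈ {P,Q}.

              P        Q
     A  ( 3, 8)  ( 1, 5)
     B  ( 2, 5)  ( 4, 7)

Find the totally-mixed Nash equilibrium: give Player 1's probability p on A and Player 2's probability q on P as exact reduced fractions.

P1 mixes 2/5 on A; P2 mixes 3/4 on P

P1 indiff ⇒ q·3+(1-q)·1 = q·2+(1-q)·4 ⇒ q(1) = (1-q)(3) ⇒ q = 3/4
P2 indiff ⇒ p·8+(1-p)·5 = p·5+(1-p)·7 ⇒ p(3) = (1-p)(2) ⇒ p = 2/5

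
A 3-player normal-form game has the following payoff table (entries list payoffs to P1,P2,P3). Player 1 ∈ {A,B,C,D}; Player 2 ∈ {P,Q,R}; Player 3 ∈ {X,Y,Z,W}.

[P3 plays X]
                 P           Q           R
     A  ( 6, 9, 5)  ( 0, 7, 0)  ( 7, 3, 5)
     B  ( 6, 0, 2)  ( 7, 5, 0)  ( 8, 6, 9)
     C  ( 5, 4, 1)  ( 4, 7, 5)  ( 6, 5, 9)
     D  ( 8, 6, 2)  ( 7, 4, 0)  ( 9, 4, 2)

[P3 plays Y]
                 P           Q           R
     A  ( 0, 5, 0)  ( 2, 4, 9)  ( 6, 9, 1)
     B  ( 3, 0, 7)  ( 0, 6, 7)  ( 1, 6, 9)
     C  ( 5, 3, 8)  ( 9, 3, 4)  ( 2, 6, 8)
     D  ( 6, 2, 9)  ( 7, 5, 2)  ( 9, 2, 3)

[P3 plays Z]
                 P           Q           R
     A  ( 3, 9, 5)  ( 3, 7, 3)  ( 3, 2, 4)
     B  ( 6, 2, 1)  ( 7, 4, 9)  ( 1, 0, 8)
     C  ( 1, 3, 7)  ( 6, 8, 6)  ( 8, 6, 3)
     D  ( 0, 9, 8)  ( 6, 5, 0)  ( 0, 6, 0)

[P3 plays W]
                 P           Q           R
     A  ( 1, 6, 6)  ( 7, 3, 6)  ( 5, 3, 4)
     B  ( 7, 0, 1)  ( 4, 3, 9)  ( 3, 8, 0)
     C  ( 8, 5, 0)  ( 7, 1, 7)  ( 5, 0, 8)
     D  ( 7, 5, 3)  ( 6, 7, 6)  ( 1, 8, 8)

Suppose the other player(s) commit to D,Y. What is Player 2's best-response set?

BR_2 = {Q}

u_2(P vs D,Y) = 2
u_2(Q vs D,Y) = 5
u_2(R vs D,Y) = 2
max payoff 5 at {Q}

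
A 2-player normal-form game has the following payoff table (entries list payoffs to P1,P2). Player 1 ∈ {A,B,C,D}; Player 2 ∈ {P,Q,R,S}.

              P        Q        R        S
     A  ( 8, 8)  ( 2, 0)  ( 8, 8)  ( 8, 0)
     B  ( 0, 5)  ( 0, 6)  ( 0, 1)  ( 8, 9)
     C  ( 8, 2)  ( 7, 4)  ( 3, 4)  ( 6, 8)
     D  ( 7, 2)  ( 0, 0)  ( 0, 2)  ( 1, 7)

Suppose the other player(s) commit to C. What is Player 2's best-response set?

u_2(P vs C) = 2
u_2(Q vs C) = 4
u_2(R vs C) = 4
u_2(S vs C) = 8
max payoff 8 at {S}

P2 best: {S}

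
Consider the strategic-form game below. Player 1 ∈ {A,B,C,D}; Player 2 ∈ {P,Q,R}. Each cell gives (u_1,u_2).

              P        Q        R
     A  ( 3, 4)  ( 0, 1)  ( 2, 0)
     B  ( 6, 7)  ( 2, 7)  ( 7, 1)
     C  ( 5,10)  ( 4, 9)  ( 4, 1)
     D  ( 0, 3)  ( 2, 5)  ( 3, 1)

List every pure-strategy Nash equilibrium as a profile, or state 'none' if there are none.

Nash profiles: (B,P)

(A,P): not NE [P1→B gives 6>3]
(A,Q): not NE [P1→C gives 4>0; P2→P gives 4>1]
(A,R): not NE [P1→B gives 7>2; P2→P gives 4>0]
(B,P): NE
(B,Q): not NE [P1→C gives 4>2]
(B,R): not NE [P2→Q gives 7>1]
(C,P): not NE [P1→B gives 6>5]
(C,Q): not NE [P2→P gives 10>9]
(C,R): not NE [P1→B gives 7>4; P2→P gives 10>1]
(D,P): not NE [P1→B gives 6>0; P2→Q gives 5>3]
(D,Q): not NE [P1→C gives 4>2]
(D,R): not NE [P1→B gives 7>3; P2→Q gives 5>1]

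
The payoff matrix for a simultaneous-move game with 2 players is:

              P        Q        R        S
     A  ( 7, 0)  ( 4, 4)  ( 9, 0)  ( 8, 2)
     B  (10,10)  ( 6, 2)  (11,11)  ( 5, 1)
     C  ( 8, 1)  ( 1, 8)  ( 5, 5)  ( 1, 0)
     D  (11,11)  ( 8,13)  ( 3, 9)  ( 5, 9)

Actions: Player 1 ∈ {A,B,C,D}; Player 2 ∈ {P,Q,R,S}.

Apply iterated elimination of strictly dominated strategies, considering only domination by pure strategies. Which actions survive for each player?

P1 drop C (B beats it: P:10>8 Q:6>1 R:11>5 S:5>1)
P2 drop S (Q beats it: A:4>2 B:2>1 D:13>9)
P1 drop A (B beats it: P:10>7 Q:6>4 R:11>9)
P1→{B,D} P2→{P,Q,R}

Remaining: P1:{B,D} P2:{P,Q,R}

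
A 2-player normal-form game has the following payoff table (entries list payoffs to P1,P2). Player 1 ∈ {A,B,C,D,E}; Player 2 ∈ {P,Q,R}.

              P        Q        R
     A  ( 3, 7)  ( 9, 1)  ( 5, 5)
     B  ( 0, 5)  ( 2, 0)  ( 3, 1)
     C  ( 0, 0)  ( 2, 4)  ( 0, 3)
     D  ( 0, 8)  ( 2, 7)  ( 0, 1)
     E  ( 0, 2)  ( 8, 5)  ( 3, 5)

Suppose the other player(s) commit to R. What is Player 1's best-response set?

u_1(A vs R) = 5
u_1(B vs R) = 3
u_1(C vs R) = 0
u_1(D vs R) = 0
u_1(E vs R) = 3
max payoff 5 at {A}

P1 best: {A}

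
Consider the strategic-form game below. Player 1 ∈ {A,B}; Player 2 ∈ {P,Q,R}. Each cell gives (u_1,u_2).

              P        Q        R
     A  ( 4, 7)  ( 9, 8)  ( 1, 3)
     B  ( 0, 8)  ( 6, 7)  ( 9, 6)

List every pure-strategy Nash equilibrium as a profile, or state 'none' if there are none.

(A,P): not NE [P2→Q gives 8>7]
(A,Q): NE
(A,R): not NE [P1→B gives 9>1; P2→Q gives 8>3]
(B,P): not NE [P1→A gives 4>0]
(B,Q): not NE [P1→A gives 9>6; P2→P gives 8>7]
(B,R): not NE [P2→P gives 8>6]

Nash profiles: (A,Q)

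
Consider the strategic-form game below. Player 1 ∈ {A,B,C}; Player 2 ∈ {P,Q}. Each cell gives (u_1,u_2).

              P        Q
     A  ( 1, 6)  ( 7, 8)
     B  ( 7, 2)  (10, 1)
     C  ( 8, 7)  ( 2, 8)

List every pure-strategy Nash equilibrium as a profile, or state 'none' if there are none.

No pure NE.

(A,P): not NE [P1→C gives 8>1; P2→Q gives 8>6]
(A,Q): not NE [P1→B gives 10>7]
(B,P): not NE [P1→C gives 8>7]
(B,Q): not NE [P2→P gives 2>1]
(C,P): not NE [P2→Q gives 8>7]
(C,Q): not NE [P1→B gives 10>2]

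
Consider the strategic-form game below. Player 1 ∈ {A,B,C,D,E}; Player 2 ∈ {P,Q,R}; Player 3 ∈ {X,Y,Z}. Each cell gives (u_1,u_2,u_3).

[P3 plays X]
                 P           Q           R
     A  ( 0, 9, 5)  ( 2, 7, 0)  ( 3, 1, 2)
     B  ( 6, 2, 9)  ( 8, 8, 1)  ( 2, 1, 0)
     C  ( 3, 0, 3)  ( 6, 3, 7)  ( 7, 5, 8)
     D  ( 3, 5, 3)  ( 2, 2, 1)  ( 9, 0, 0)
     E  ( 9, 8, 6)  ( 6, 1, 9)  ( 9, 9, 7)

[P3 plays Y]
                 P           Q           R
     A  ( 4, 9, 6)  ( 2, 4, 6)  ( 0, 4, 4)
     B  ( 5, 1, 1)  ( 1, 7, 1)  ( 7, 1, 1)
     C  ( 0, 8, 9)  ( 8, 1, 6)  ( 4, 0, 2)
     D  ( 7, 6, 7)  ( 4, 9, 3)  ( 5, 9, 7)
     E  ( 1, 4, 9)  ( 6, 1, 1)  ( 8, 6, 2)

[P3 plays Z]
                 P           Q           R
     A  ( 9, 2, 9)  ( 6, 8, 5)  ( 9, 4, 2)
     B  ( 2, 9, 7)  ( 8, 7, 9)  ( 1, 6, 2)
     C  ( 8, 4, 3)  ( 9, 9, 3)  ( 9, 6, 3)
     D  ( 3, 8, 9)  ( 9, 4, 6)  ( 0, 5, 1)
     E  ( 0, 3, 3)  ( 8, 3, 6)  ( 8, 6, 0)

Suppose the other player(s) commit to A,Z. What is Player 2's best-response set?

u_2(P vs A,Z) = 2
u_2(Q vs A,Z) = 8
u_2(R vs A,Z) = 4
max payoff 8 at {Q}

BR_2 = {Q}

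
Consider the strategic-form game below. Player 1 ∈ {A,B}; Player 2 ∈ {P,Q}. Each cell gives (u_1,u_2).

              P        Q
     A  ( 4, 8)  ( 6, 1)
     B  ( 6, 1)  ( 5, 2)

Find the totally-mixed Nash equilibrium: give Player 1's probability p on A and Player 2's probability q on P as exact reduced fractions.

(p,q) = (1/8, 1/3)

P1 indiff ⇒ q·4+(1-q)·6 = q·6+(1-q)·5 ⇒ q(-2) = (1-q)(-1) ⇒ q = 1/3
P2 indiff ⇒ p·8+(1-p)·1 = p·1+(1-p)·2 ⇒ p(7) = (1-p)(1) ⇒ p = 1/8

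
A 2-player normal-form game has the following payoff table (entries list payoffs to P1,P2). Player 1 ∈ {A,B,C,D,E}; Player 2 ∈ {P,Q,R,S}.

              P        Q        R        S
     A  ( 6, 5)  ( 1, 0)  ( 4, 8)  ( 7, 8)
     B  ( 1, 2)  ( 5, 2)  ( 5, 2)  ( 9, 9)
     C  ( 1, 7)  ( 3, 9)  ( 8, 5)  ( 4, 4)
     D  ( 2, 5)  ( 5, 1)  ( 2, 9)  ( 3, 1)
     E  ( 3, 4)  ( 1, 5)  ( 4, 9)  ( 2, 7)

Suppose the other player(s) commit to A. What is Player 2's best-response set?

u_2(P vs A) = 5
u_2(Q vs A) = 0
u_2(R vs A) = 8
u_2(S vs A) = 8
max payoff 8 at {R,S}

BR_2 = {R,S}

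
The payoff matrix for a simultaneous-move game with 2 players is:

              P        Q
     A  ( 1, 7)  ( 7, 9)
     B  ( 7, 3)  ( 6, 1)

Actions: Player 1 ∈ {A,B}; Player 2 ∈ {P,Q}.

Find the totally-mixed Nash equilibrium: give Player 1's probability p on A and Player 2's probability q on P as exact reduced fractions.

p=1/2, q=1/7

P1 indiff ⇒ q·1+(1-q)·7 = q·7+(1-q)·6 ⇒ q(-6) = (1-q)(-1) ⇒ q = 1/7
P2 indiff ⇒ p·7+(1-p)·3 = p·9+(1-p)·1 ⇒ p(-2) = (1-p)(-2) ⇒ p = 1/2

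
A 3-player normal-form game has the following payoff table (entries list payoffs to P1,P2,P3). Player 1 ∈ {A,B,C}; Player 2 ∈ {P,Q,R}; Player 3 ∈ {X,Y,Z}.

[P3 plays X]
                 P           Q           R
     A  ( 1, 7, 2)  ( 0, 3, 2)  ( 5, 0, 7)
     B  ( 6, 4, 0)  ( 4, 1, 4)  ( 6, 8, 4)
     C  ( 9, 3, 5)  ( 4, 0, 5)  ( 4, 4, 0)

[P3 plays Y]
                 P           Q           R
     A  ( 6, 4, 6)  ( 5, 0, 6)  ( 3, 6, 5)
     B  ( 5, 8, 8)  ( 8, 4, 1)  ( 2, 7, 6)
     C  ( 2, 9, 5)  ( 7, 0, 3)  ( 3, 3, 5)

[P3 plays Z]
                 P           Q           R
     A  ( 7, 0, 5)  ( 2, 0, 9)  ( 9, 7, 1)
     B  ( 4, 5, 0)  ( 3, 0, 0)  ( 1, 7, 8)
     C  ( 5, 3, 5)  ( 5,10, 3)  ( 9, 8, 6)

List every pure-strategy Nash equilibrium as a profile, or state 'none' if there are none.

Equilibria: none

(A,P,X): not NE [P1→C gives 9>1; P3→Y gives 6>2]
(A,P,Y): not NE [P2→R gives 6>4]
(A,P,Z): not NE [P2→R gives 7>0; P3→Y gives 6>5]
(A,Q,X): not NE [P1→C gives 4>0; P2→P gives 7>3; P3→Z gives 9>2]
(A,Q,Y): not NE [P1→B gives 8>5; P2→R gives 6>0; P3→Z gives 9>6]
(A,Q,Z): not NE [P1→C gives 5>2; P2→R gives 7>0]
(A,R,X): not NE [P1→B gives 6>5; P2→P gives 7>0]
(A,R,Y): not NE [P3→X gives 7>5]
(A,R,Z): not NE [P3→X gives 7>1]
(B,P,X): not NE [P1→C gives 9>6; P2→R gives 8>4; P3→Y gives 8>0]
(B,P,Y): not NE [P1→A gives 6>5]
(B,P,Z): not NE [P1→A gives 7>4; P2→R gives 7>5; P3→Y gives 8>0]
(B,Q,X): not NE [P2→R gives 8>1]
(B,Q,Y): not NE [P2→P gives 8>4; P3→X gives 4>1]
(B,Q,Z): not NE [P1→C gives 5>3; P2→R gives 7>0; P3→X gives 4>0]
(B,R,X): not NE [P3→Z gives 8>4]
(B,R,Y): not NE [P1→C gives 3>2; P2→P gives 8>7; P3→Z gives 8>6]
(B,R,Z): not NE [P1→C gives 9>1]
(C,P,X): not NE [P2→R gives 4>3]
(C,P,Y): not NE [P1→A gives 6>2]
(C,P,Z): not NE [P1→A gives 7>5; P2→Q gives 10>3]
(C,Q,X): not NE [P2→R gives 4>0]
(C,Q,Y): not NE [P1→B gives 8>7; P2→P gives 9>0; P3→X gives 5>3]
(C,Q,Z): not NE [P3→X gives 5>3]
(C,R,X): not NE [P1→B gives 6>4; P3→Z gives 6>0]
(C,R,Y): not NE [P2→P gives 9>3; P3→Z gives 6>5]
(C,R,Z): not NE [P2→Q gives 10>8]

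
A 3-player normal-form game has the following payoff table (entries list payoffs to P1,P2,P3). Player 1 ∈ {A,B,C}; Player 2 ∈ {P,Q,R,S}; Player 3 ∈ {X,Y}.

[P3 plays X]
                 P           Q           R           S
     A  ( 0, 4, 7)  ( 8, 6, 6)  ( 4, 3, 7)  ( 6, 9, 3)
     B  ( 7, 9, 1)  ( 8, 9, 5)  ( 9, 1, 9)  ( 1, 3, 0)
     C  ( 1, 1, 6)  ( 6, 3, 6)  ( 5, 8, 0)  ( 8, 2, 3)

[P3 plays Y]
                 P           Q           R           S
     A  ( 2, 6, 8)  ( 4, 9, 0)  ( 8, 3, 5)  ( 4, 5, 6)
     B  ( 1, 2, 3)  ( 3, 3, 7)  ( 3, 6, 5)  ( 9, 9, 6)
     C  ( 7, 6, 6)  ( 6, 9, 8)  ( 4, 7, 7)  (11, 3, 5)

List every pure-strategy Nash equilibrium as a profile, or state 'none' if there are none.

Nash profiles: (C,Q,Y)

(A,P,X): not NE [P1→B gives 7>0; P2→S gives 9>4; P3→Y gives 8>7]
(A,P,Y): not NE [P1→C gives 7>2; P2→Q gives 9>6]
(A,Q,X): not NE [P2→S gives 9>6]
(A,Q,Y): not NE [P1→C gives 6>4; P3→X gives 6>0]
(A,R,X): not NE [P1→B gives 9>4; P2→S gives 9>3]
(A,R,Y): not NE [P2→Q gives 9>3; P3→X gives 7>5]
(A,S,X): not NE [P1→C gives 8>6; P3→Y gives 6>3]
(A,S,Y): not NE [P1→C gives 11>4; P2→Q gives 9>5]
(B,P,X): not NE [P3→Y gives 3>1]
(B,P,Y): not NE [P1→C gives 7>1; P2→S gives 9>2]
(B,Q,X): not NE [P3→Y gives 7>5]
(B,Q,Y): not NE [P1→C gives 6>3; P2→S gives 9>3]
(B,R,X): not NE [P2→Q gives 9>1]
(B,R,Y): not NE [P1→A gives 8>3; P2→S gives 9>6; P3→X gives 9>5]
(B,S,X): not NE [P1→C gives 8>1; P2→Q gives 9>3; P3→Y gives 6>0]
(B,S,Y): not NE [P1→C gives 11>9]
(C,P,X): not NE [P1→B gives 7>1; P2→R gives 8>1]
(C,P,Y): not NE [P2→Q gives 9>6]
(C,Q,X): not NE [P1→B gives 8>6; P2→R gives 8>3; P3→Y gives 8>6]
(C,Q,Y): NE
(C,R,X): not NE [P1→B gives 9>5; P3→Y gives 7>0]
(C,R,Y): not NE [P1→A gives 8>4; P2→Q gives 9>7]
(C,S,X): not NE [P2→R gives 8>2; P3→Y gives 5>3]
(C,S,Y): not NE [P2→Q gives 9>3]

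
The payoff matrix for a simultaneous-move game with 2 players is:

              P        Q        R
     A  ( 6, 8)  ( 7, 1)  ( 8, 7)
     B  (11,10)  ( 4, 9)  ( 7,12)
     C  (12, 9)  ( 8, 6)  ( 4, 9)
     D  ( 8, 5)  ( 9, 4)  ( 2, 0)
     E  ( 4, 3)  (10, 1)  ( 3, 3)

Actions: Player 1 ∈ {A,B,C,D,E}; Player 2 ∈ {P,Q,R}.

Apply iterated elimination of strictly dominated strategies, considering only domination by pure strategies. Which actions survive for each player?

IESDS → P1:{A,B,C} P2:{P,R}

P2 drop Q (P beats it: A:8>1 B:10>9 C:9>6 D:5>4 E:3>1)
P1 drop D (B beats it: P:11>8 R:7>2)
P1 drop E (A beats it: P:6>4 R:8>3)
P1→{A,B,C} P2→{P,R}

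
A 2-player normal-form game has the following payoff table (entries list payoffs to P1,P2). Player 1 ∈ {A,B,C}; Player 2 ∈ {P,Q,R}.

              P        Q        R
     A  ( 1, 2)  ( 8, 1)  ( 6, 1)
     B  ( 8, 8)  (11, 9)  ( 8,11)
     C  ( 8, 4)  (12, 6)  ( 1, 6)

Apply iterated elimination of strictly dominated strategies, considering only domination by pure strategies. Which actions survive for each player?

P1 drop A (B beats it: P:8>1 Q:11>8 R:8>6)
P2 drop P (Q beats it: B:9>8 C:6>4)
P1→{B,C} P2→{Q,R}

Survivors P1:{B,C} P2:{Q,R}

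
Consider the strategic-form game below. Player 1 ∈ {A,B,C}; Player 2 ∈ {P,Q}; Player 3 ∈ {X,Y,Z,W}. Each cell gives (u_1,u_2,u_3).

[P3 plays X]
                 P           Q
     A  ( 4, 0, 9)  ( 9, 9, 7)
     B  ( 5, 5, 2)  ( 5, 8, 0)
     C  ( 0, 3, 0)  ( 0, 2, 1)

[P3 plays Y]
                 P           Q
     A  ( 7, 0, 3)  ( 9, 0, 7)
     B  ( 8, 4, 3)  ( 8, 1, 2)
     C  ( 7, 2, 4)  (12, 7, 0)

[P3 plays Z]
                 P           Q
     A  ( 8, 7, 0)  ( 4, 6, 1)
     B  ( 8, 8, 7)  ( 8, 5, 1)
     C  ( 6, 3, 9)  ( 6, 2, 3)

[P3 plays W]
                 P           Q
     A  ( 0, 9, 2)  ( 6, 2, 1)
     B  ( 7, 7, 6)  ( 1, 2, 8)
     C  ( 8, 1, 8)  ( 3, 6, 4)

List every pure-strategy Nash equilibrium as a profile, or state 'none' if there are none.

NE set: (A,Q,X), (B,P,Z)

(A,P,X): not NE [P1→B gives 5>4; P2→Q gives 9>0]
(A,P,Y): not NE [P1→B gives 8>7; P3→X gives 9>3]
(A,P,Z): not NE [P3→X gives 9>0]
(A,P,W): not NE [P1→C gives 8>0; P3→X gives 9>2]
(A,Q,X): NE
(A,Q,Y): not NE [P1→C gives 12>9]
(A,Q,Z): not NE [P1→B gives 8>4; P2→P gives 7>6; P3→Y gives 7>1]
(A,Q,W): not NE [P2→P gives 9>2; P3→Y gives 7>1]
(B,P,X): not NE [P2→Q gives 8>5; P3→Z gives 7>2]
(B,P,Y): not NE [P3→Z gives 7>3]
(B,P,Z): NE
(B,P,W): not NE [P1→C gives 8>7; P3→Z gives 7>6]
(B,Q,X): not NE [P1→A gives 9>5; P3→W gives 8>0]
(B,Q,Y): not NE [P1→C gives 12>8; P2→P gives 4>1; P3→W gives 8>2]
(B,Q,Z): not NE [P2→P gives 8>5; P3→W gives 8>1]
(B,Q,W): not NE [P1→A gives 6>1; P2→P gives 7>2]
(C,P,X): not NE [P1→B gives 5>0; P3→Z gives 9>0]
(C,P,Y): not NE [P1→B gives 8>7; P2→Q gives 7>2; P3→Z gives 9>4]
(C,P,Z): not NE [P1→B gives 8>6]
(C,P,W): not NE [P2→Q gives 6>1; P3→Z gives 9>8]
(C,Q,X): not NE [P1→A gives 9>0; P2→P gives 3>2; P3→W gives 4>1]
(C,Q,Y): not NE [P3→W gives 4>0]
(C,Q,Z): not NE [P1→B gives 8>6; P2→P gives 3>2; P3→W gives 4>3]
(C,Q,W): not NE [P1→A gives 6>3]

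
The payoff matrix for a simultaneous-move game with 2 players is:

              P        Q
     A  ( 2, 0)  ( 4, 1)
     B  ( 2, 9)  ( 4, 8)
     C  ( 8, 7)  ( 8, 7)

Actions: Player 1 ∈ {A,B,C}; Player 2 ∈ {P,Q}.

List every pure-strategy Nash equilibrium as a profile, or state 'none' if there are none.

(A,P): not NE [P1→C gives 8>2; P2→Q gives 1>0]
(A,Q): not NE [P1→C gives 8>4]
(B,P): not NE [P1→C gives 8>2]
(B,Q): not NE [P1→C gives 8>4; P2→P gives 9>8]
(C,P): NE
(C,Q): NE

NE set: (C,P), (C,Q)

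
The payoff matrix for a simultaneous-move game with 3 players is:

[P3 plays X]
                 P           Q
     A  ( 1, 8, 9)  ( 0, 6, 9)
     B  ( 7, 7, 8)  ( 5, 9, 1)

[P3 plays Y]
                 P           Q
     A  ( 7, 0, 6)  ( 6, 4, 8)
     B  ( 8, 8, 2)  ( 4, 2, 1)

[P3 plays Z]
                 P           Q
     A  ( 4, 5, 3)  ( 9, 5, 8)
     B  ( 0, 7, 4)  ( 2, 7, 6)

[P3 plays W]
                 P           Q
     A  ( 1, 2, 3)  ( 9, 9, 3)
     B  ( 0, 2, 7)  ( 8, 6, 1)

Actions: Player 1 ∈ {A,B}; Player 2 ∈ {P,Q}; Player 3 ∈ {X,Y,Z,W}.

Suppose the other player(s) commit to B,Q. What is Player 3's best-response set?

P3 best: {Z}

u_3(X vs B,Q) = 1
u_3(Y vs B,Q) = 1
u_3(Z vs B,Q) = 6
u_3(W vs B,Q) = 1
max payoff 6 at {Z}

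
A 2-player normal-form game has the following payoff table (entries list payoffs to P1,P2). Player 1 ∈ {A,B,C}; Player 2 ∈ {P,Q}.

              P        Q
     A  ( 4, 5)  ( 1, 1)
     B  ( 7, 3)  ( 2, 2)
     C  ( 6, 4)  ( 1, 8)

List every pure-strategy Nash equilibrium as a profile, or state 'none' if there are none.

Nash profiles: (B,P)

(A,P): not NE [P1→B gives 7>4]
(A,Q): not NE [P1→B gives 2>1; P2→P gives 5>1]
(B,P): NE
(B,Q): not NE [P2→P gives 3>2]
(C,P): not NE [P1→B gives 7>6; P2→Q gives 8>4]
(C,Q): not NE [P1→B gives 2>1]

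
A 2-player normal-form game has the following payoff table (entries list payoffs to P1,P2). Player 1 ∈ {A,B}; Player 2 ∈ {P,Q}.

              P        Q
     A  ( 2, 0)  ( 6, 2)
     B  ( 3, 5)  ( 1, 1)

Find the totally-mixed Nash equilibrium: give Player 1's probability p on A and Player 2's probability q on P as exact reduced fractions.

p=2/3, q=5/6

P1 indiff ⇒ q·2+(1-q)·6 = q·3+(1-q)·1 ⇒ q(-1) = (1-q)(-5) ⇒ q = 5/6
P2 indiff ⇒ p·0+(1-p)·5 = p·2+(1-p)·1 ⇒ p(-2) = (1-p)(-4) ⇒ p = 2/3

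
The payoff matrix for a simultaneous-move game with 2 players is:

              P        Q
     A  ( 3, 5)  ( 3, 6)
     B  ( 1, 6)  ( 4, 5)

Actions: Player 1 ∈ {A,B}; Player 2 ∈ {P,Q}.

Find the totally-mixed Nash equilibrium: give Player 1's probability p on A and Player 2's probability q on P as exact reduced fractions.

p=1/2, q=1/3

P1 indiff ⇒ q·3+(1-q)·3 = q·1+(1-q)·4 ⇒ q(2) = (1-q)(1) ⇒ q = 1/3
P2 indiff ⇒ p·5+(1-p)·6 = p·6+(1-p)·5 ⇒ p(-1) = (1-p)(-1) ⇒ p = 1/2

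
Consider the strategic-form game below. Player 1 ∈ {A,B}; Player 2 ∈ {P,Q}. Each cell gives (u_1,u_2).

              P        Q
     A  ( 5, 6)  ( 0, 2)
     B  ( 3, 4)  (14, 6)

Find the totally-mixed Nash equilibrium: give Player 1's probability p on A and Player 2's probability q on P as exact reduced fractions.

P1 indiff ⇒ q·5+(1-q)·0 = q·3+(1-q)·14 ⇒ q(2) = (1-q)(14) ⇒ q = 7/8
P2 indiff ⇒ p·6+(1-p)·4 = p·2+(1-p)·6 ⇒ p(4) = (1-p)(2) ⇒ p = 1/3

P1 mixes 1/3 on A; P2 mixes 7/8 on P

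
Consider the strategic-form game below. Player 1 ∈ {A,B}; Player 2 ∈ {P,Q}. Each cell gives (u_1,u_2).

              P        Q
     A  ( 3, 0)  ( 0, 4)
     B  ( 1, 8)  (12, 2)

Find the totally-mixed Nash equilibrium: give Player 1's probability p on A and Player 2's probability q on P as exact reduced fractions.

P1 indiff ⇒ q·3+(1-q)·0 = q·1+(1-q)·12 ⇒ q(2) = (1-q)(12) ⇒ q = 6/7
P2 indiff ⇒ p·0+(1-p)·8 = p·4+(1-p)·2 ⇒ p(-4) = (1-p)(-6) ⇒ p = 3/5

P1 mixes 3/5 on A; P2 mixes 6/7 on P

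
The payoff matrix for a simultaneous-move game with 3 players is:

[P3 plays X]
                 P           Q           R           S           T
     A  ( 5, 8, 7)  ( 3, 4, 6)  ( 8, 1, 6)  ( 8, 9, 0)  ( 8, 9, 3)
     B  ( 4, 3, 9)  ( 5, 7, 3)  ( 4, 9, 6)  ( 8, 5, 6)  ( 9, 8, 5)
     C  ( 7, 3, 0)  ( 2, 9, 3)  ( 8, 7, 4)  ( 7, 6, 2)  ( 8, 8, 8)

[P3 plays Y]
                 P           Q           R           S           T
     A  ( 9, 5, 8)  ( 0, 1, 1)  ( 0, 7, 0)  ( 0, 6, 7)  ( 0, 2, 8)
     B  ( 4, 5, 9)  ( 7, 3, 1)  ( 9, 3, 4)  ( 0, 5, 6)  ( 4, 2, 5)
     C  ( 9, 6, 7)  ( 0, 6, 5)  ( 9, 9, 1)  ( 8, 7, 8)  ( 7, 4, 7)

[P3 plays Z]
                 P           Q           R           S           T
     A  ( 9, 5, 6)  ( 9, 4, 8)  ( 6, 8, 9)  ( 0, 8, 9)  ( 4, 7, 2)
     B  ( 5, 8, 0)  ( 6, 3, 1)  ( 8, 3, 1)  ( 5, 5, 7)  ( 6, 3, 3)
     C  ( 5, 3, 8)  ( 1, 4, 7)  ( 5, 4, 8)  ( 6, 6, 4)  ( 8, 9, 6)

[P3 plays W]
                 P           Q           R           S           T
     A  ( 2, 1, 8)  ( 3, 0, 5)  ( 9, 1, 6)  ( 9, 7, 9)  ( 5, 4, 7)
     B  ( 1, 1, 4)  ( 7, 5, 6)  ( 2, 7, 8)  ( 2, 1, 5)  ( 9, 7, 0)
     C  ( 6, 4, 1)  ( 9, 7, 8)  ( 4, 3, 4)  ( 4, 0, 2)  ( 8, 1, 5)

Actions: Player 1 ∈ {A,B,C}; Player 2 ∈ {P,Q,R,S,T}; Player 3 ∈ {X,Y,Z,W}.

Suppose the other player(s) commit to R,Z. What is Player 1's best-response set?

u_1(A vs R,Z) = 6
u_1(B vs R,Z) = 8
u_1(C vs R,Z) = 5
max payoff 8 at {B}

argmax u_1 = {B}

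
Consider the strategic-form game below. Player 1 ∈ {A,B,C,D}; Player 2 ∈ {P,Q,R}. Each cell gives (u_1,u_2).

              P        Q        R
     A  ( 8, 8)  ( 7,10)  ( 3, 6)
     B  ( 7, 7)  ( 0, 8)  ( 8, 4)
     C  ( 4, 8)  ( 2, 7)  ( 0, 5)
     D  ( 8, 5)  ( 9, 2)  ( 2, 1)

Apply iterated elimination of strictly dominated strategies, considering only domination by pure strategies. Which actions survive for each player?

IESDS → P1:{A,D} P2:{P,Q}

P1 drop C (A beats it: P:8>4 Q:7>2 R:3>0)
P2 drop R (P beats it: A:8>6 B:7>4 D:5>1)
P1 drop B (A beats it: P:8>7 Q:7>0)
P1→{A,D} P2→{P,Q}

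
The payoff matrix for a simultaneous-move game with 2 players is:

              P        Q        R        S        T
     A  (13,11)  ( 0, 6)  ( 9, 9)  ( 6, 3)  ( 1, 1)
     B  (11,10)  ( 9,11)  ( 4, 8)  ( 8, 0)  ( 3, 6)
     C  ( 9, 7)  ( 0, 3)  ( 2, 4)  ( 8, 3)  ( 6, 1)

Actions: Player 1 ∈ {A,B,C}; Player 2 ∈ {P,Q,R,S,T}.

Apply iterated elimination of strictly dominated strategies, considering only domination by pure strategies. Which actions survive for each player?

P2 drop R (P beats it: A:11>9 B:10>8 C:7>4)
P2 drop S (P beats it: A:11>3 B:10>0 C:7>3)
P2 drop T (P beats it: A:11>1 B:10>6 C:7>1)
P1 drop C (B beats it: P:11>9 Q:9>0)
P1→{A,B} P2→{P,Q}

Survivors P1:{A,B} P2:{P,Q}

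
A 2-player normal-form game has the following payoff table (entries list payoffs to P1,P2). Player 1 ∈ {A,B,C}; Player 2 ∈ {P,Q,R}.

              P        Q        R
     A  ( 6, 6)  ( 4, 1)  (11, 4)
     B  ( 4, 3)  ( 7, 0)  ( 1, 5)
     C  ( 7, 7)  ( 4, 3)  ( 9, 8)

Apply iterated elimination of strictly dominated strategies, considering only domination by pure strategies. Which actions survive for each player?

P2 drop Q (P beats it: A:6>1 B:3>0 C:7>3)
P1 drop B (A beats it: P:6>4 R:11>1)
P1→{A,C} P2→{P,R}

Survivors P1:{A,C} P2:{P,R}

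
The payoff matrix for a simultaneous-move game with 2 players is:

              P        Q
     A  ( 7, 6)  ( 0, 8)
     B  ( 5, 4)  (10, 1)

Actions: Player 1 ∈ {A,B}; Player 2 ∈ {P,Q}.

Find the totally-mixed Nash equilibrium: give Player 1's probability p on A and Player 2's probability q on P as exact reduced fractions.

(p,q) = (3/5, 5/6)

P1 indiff ⇒ q·7+(1-q)·0 = q·5+(1-q)·10 ⇒ q(2) = (1-q)(10) ⇒ q = 5/6
P2 indiff ⇒ p·6+(1-p)·4 = p·8+(1-p)·1 ⇒ p(-2) = (1-p)(-3) ⇒ p = 3/5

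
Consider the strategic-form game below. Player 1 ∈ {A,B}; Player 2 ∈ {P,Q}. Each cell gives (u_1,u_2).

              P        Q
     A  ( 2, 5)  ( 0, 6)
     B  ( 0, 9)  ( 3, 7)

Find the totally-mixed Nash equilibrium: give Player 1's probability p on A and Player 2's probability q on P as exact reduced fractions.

P1 indiff ⇒ q·2+(1-q)·0 = q·0+(1-q)·3 ⇒ q(2) = (1-q)(3) ⇒ q = 3/5
P2 indiff ⇒ p·5+(1-p)·9 = p·6+(1-p)·7 ⇒ p(-1) = (1-p)(-2) ⇒ p = 2/3

(p,q) = (2/3, 3/5)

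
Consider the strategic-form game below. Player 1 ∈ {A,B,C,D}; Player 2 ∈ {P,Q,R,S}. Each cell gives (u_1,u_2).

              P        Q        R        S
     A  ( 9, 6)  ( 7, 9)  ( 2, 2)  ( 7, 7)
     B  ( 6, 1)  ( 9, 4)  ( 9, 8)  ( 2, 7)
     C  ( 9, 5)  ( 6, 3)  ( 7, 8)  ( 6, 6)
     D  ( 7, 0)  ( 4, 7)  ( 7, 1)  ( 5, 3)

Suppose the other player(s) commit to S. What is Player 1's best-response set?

u_1(A vs S) = 7
u_1(B vs S) = 2
u_1(C vs S) = 6
u_1(D vs S) = 5
max payoff 7 at {A}

P1 best: {A}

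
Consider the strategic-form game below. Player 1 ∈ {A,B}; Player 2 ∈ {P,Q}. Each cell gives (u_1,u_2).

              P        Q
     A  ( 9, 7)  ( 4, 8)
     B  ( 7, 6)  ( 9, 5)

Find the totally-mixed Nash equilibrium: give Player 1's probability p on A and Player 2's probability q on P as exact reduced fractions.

p=1/2, q=5/7

P1 indiff ⇒ q·9+(1-q)·4 = q·7+(1-q)·9 ⇒ q(2) = (1-q)(5) ⇒ q = 5/7
P2 indiff ⇒ p·7+(1-p)·6 = p·8+(1-p)·5 ⇒ p(-1) = (1-p)(-1) ⇒ p = 1/2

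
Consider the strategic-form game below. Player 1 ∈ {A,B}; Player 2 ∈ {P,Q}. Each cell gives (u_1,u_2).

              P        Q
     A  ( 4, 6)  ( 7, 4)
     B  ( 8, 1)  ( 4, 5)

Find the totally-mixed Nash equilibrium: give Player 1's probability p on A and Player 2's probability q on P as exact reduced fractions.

P1 indiff ⇒ q·4+(1-q)·7 = q·8+(1-q)·4 ⇒ q(-4) = (1-q)(-3) ⇒ q = 3/7
P2 indiff ⇒ p·6+(1-p)·1 = p·4+(1-p)·5 ⇒ p(2) = (1-p)(4) ⇒ p = 2/3

p=2/3, q=3/7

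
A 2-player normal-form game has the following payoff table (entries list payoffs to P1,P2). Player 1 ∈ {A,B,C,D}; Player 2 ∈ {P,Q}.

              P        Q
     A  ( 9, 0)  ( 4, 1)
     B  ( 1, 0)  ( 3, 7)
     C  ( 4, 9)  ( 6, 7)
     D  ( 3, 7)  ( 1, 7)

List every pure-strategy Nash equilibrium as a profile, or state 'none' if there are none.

No pure NE.

(A,P): not NE [P2→Q gives 1>0]
(A,Q): not NE [P1→C gives 6>4]
(B,P): not NE [P1→A gives 9>1; P2→Q gives 7>0]
(B,Q): not NE [P1→C gives 6>3]
(C,P): not NE [P1→A gives 9>4]
(C,Q): not NE [P2→P gives 9>7]
(D,P): not NE [P1→A gives 9>3]
(D,Q): not NE [P1→C gives 6>1]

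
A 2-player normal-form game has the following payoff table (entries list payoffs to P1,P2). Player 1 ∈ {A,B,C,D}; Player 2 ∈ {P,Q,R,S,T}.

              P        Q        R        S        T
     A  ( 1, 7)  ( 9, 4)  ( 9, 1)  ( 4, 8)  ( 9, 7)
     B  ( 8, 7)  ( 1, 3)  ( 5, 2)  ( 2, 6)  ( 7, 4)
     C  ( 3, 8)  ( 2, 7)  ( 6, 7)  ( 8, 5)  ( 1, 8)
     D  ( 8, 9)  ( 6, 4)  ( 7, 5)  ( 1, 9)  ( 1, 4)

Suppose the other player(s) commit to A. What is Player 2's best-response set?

P2 best: {S}

u_2(P vs A) = 7
u_2(Q vs A) = 4
u_2(R vs A) = 1
u_2(S vs A) = 8
u_2(T vs A) = 7
max payoff 8 at {S}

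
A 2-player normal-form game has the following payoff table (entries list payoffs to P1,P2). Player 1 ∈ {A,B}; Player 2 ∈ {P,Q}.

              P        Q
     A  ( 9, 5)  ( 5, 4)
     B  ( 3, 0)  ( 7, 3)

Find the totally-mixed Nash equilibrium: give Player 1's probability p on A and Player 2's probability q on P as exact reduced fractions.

p=3/4, q=1/4

P1 indiff ⇒ q·9+(1-q)·5 = q·3+(1-q)·7 ⇒ q(6) = (1-q)(2) ⇒ q = 1/4
P2 indiff ⇒ p·5+(1-p)·0 = p·4+(1-p)·3 ⇒ p(1) = (1-p)(3) ⇒ p = 3/4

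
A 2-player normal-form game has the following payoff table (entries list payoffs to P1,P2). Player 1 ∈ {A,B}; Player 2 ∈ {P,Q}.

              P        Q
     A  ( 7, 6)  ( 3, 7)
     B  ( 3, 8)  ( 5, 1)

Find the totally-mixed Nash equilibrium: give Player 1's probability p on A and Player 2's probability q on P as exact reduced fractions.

P1 indiff ⇒ q·7+(1-q)·3 = q·3+(1-q)·5 ⇒ q(4) = (1-q)(2) ⇒ q = 1/3
P2 indiff ⇒ p·6+(1-p)·8 = p·7+(1-p)·1 ⇒ p(-1) = (1-p)(-7) ⇒ p = 7/8

P1 mixes 7/8 on A; P2 mixes 1/3 on P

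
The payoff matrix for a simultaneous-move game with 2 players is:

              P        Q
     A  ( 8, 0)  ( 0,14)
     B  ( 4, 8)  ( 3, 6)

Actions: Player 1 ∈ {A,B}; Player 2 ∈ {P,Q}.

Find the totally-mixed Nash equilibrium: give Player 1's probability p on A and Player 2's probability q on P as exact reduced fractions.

P1 indiff ⇒ q·8+(1-q)·0 = q·4+(1-q)·3 ⇒ q(4) = (1-q)(3) ⇒ q = 3/7
P2 indiff ⇒ p·0+(1-p)·8 = p·14+(1-p)·6 ⇒ p(-14) = (1-p)(-2) ⇒ p = 1/8

p=1/8, q=3/7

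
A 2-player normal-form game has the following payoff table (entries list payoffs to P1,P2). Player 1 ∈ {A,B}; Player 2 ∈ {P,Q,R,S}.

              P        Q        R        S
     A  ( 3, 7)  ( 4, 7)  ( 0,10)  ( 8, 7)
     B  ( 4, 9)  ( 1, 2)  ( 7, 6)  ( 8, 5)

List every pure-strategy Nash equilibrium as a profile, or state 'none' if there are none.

Nash profiles: (B,P)

(A,P): not NE [P1→B gives 4>3; P2→R gives 10>7]
(A,Q): not NE [P2→R gives 10>7]
(A,R): not NE [P1→B gives 7>0]
(A,S): not NE [P2→R gives 10>7]
(B,P): NE
(B,Q): not NE [P1→A gives 4>1; P2→P gives 9>2]
(B,R): not NE [P2→P gives 9>6]
(B,S): not NE [P2→P gives 9>5]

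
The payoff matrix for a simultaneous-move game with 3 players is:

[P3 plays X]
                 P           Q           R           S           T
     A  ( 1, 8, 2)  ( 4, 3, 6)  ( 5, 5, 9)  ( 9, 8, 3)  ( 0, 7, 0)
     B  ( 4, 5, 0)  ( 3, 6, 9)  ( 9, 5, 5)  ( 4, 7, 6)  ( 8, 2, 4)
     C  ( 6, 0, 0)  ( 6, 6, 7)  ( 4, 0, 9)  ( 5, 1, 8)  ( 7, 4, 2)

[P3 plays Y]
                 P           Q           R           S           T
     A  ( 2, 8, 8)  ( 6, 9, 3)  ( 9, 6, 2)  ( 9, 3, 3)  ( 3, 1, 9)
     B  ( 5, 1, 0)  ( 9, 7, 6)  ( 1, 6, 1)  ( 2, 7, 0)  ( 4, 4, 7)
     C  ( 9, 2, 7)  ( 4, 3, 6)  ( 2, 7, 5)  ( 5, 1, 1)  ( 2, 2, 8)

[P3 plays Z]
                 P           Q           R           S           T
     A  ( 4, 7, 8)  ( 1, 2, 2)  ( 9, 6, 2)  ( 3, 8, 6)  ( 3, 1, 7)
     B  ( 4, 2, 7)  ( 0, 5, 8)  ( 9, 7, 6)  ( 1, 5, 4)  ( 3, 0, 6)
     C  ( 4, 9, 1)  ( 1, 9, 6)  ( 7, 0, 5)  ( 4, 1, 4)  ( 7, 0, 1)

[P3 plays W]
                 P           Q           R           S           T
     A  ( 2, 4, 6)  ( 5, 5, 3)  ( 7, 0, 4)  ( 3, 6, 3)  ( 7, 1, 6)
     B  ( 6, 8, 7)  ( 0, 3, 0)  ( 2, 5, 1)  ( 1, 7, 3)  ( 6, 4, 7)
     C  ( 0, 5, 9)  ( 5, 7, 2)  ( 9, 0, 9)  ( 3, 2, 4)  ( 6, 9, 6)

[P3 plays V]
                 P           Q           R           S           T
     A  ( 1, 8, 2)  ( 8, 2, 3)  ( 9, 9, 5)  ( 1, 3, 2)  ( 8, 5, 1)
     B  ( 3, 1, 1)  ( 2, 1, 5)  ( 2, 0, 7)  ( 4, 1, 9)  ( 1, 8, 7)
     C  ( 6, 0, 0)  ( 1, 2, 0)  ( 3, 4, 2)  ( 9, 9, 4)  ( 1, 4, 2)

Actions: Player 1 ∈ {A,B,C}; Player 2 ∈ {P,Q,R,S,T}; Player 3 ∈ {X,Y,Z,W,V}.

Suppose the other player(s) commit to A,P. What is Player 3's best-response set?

u_3(X vs A,P) = 2
u_3(Y vs A,P) = 8
u_3(Z vs A,P) = 8
u_3(W vs A,P) = 6
u_3(V vs A,P) = 2
max payoff 8 at {Y,Z}

argmax u_3 = {Y,Z}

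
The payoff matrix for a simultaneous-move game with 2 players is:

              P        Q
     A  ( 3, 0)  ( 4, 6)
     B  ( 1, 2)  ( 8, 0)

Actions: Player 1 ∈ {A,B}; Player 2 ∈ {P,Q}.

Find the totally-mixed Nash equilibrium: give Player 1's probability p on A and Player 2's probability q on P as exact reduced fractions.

p=1/4, q=2/3

P1 indiff ⇒ q·3+(1-q)·4 = q·1+(1-q)·8 ⇒ q(2) = (1-q)(4) ⇒ q = 2/3
P2 indiff ⇒ p·0+(1-p)·2 = p·6+(1-p)·0 ⇒ p(-6) = (1-p)(-2) ⇒ p = 1/4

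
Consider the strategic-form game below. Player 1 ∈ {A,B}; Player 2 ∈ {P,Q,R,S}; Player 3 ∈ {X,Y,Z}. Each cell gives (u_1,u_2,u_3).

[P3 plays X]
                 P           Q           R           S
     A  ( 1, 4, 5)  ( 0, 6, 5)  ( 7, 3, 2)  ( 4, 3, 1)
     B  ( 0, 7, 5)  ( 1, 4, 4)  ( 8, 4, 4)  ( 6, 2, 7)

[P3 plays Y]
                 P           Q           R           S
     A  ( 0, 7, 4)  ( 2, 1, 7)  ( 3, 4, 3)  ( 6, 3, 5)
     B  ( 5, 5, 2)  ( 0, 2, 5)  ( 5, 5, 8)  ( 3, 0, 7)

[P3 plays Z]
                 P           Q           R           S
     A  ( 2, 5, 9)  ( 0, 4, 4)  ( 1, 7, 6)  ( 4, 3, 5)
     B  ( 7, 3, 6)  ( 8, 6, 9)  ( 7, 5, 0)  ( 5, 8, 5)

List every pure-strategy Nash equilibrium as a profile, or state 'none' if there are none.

(A,P,X): not NE [P2→Q gives 6>4; P3→Z gives 9>5]
(A,P,Y): not NE [P1→B gives 5>0; P3→Z gives 9>4]
(A,P,Z): not NE [P1→B gives 7>2; P2→R gives 7>5]
(A,Q,X): not NE [P1→B gives 1>0; P3→Y gives 7>5]
(A,Q,Y): not NE [P2→P gives 7>1]
(A,Q,Z): not NE [P1→B gives 8>0; P2→R gives 7>4; P3→Y gives 7>4]
(A,R,X): not NE [P1→B gives 8>7; P2→Q gives 6>3; P3→Z gives 6>2]
(A,R,Y): not NE [P1→B gives 5>3; P2→P gives 7>4; P3→Z gives 6>3]
(A,R,Z): not NE [P1→B gives 7>1]
(A,S,X): not NE [P1→B gives 6>4; P2→Q gives 6>3; P3→Z gives 5>1]
(A,S,Y): not NE [P2→P gives 7>3]
(A,S,Z): not NE [P1→B gives 5>4; P2→R gives 7>3]
(B,P,X): not NE [P1→A gives 1>0; P3→Z gives 6>5]
(B,P,Y): not NE [P3→Z gives 6>2]
(B,P,Z): not NE [P2→S gives 8>3]
(B,Q,X): not NE [P2→P gives 7>4; P3→Z gives 9>4]
(B,Q,Y): not NE [P1→A gives 2>0; P2→R gives 5>2; P3→Z gives 9>5]
(B,Q,Z): not NE [P2→S gives 8>6]
(B,R,X): not NE [P2→P gives 7>4; P3→Y gives 8>4]
(B,R,Y): NE
(B,R,Z): not NE [P2→S gives 8>5; P3→Y gives 8>0]
(B,S,X): not NE [P2→P gives 7>2]
(B,S,Y): not NE [P1→A gives 6>3; P2→R gives 5>0]
(B,S,Z): not NE [P3→Y gives 7>5]

Nash profiles: (B,R,Y)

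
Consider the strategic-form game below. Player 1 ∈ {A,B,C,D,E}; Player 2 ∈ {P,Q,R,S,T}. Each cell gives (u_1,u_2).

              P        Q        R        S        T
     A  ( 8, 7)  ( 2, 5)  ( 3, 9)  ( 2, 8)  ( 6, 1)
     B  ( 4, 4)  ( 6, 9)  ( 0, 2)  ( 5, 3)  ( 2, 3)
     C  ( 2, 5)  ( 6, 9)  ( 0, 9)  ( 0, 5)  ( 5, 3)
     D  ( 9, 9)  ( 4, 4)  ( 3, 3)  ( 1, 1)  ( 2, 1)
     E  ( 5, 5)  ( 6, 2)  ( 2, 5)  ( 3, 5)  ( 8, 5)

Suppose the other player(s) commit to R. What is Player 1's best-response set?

P1 best: {A,D}

u_1(A vs R) = 3
u_1(B vs R) = 0
u_1(C vs R) = 0
u_1(D vs R) = 3
u_1(E vs R) = 2
max payoff 3 at {A,D}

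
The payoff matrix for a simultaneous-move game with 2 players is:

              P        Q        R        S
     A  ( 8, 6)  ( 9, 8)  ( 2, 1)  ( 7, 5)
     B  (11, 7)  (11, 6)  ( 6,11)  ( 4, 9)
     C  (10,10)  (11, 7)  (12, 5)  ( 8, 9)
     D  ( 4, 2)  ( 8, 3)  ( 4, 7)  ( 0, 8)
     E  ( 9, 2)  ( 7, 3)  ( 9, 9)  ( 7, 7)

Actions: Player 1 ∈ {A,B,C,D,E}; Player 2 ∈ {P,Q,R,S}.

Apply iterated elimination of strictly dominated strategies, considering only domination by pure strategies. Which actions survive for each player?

P1 drop A (C beats it: P:10>8 Q:11>9 R:12>2 S:8>7)
P1 drop D (B beats it: P:11>4 Q:11>8 R:6>4 S:4>0)
P1 drop E (C beats it: P:10>9 Q:11>7 R:12>9 S:8>7)
P2 drop Q (P beats it: B:7>6 C:10>7)
P1→{B,C} P2→{P,R,S}

IESDS → P1:{B,C} P2:{P,R,S}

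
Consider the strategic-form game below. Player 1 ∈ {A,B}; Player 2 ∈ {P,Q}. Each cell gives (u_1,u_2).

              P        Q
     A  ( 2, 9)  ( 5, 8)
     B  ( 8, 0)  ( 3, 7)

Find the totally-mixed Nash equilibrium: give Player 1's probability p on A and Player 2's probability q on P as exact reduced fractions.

p=7/8, q=1/4

P1 indiff ⇒ q·2+(1-q)·5 = q·8+(1-q)·3 ⇒ q(-6) = (1-q)(-2) ⇒ q = 1/4
P2 indiff ⇒ p·9+(1-p)·0 = p·8+(1-p)·7 ⇒ p(1) = (1-p)(7) ⇒ p = 7/8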